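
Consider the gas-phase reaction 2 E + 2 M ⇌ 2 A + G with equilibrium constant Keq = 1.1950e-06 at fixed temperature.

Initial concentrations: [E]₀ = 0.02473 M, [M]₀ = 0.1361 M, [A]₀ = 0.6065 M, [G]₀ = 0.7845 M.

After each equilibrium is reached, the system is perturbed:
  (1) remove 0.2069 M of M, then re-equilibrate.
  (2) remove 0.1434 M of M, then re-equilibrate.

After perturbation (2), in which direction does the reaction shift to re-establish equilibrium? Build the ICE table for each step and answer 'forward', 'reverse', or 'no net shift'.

Direction: reverse

Q₀ = 2.5474e+04 vs Keq = 1.1950e-06 ⇒ Q>K, reverse
Step 1:
                    E           M           A           G
  I           0.02473      0.1361      0.6065      0.7845
  C            0.6058      0.6058     -0.6058     -0.3029
  E            0.6305      0.7419  7.3678e-04      0.4816
  solve Keq expr → x = -0.3029; check Q = 1.1950e-06
Then remove 0.2069 M of M.
Step 2:
                    E           M           A           G
  I            0.6305       0.535  7.3678e-04      0.4816
  C        2.0505e-04  2.0505e-04 -2.0505e-04 -1.0252e-04
  E            0.6307      0.5352  5.3173e-04      0.4815
  solve Keq expr → x = -1.0252e-04; check Q = 1.1950e-06
Then remove 0.1434 M of M.
Step 3:
                    E           M           A           G
  I            0.6307      0.3918  5.3173e-04      0.4815
  C        1.4222e-04  1.4222e-04 -1.4222e-04 -7.1110e-05
  E            0.6308      0.3919  3.8951e-04      0.4814
  solve Keq expr → x = -7.1110e-05; check Q = 1.1950e-06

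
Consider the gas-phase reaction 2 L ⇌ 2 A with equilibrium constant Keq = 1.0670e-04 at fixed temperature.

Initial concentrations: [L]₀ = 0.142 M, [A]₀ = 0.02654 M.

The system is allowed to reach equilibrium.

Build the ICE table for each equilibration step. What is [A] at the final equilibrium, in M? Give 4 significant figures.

Q₀ = 0.03493 vs Keq = 1.0670e-04 ⇒ Q>K, reverse
Step 1:
                   L          A
  Initial      0.142    0.02654
  Change     0.02482   -0.02482
  Equil       0.1668   0.001723
  solve Keq expr → x = -0.01241; check Q = 1.0670e-04

[A]_eq = 0.001723 M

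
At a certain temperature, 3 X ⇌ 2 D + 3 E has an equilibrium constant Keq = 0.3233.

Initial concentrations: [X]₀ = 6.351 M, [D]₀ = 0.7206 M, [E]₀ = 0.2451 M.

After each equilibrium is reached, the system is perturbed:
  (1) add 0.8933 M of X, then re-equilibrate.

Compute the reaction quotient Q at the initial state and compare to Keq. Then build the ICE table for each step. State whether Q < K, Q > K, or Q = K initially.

Q₀ = 2.9846e-05 vs Keq = 0.3233 ⇒ Q<K, forward
Step 1:
                  X         D         E
  I           6.351    0.7206    0.2451
  C          -1.788     1.192     1.788
  E           4.563     1.912     2.033
  solve Keq expr → x = 0.5959; check Q = 0.3233
Then add 0.8933 M of X.
Step 2:
                  X         D         E
  I           5.457     1.912     2.033
  C         -0.2031    0.1354    0.2031
  E           5.253     2.048     2.236
  solve Keq expr → x = 0.06771; check Q = 0.3233

Q₀ = 2.9846e-05; Q < K (proceeds forward)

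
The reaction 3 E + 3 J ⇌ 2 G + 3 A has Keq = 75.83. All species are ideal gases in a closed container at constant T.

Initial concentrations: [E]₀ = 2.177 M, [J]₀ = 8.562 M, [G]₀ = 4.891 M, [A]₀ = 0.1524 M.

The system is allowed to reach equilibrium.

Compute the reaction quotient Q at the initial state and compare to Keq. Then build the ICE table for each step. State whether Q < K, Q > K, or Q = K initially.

Q₀ = 1.3075e-05; Q < K (proceeds forward)

Q₀ = 1.3075e-05 vs Keq = 75.83 ⇒ Q<K, forward
Step 1:
                   E          J          G          A
  I            2.177      8.562      4.891     0.1524
  C           -1.928     -1.928      1.285      1.928
  E           0.2493      6.634      6.176       2.08
  solve Keq expr → x = 0.6426; check Q = 75.83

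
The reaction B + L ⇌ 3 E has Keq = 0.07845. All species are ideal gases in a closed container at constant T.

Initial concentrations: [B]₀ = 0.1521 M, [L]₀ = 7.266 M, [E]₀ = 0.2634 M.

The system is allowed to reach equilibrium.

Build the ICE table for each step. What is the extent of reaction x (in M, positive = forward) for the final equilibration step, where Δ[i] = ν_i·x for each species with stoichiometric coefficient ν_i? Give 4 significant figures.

x = 0.04371 M

Q₀ = 0.01654 vs Keq = 0.07845 ⇒ Q<K, forward
Step 1:
                  B         L         E
  I          0.1521     7.266    0.2634
  C        -0.04371  -0.04371    0.1311
  E          0.1084     7.222    0.3945
  solve Keq expr → x = 0.04371; check Q = 0.07845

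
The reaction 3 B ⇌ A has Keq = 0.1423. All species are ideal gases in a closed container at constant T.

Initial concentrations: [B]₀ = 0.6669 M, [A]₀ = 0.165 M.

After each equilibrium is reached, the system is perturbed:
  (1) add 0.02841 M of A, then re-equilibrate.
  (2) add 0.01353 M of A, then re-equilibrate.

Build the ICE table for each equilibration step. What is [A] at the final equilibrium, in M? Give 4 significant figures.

[A]_eq = 0.117 M

Q₀ = 0.5563 vs Keq = 0.1423 ⇒ Q>K, reverse
Step 1:
                   B          A
  init        0.6669      0.165
  Δ           0.2086   -0.06952
  eq          0.8755    0.09548
  solve Keq expr → x = -0.06952; check Q = 0.1423
Then add 0.02841 M of A.
Step 2:
                   B          A
  init        0.8755     0.1239
  Δ            0.042     -0.014
  eq          0.9175     0.1099
  solve Keq expr → x = -0.014; check Q = 0.1423
Then add 0.01353 M of A.
Step 3:
                   B          A
  init        0.9175     0.1234
  Δ          0.01932   -0.00644
  eq          0.9368      0.117
  solve Keq expr → x = -0.00644; check Q = 0.1423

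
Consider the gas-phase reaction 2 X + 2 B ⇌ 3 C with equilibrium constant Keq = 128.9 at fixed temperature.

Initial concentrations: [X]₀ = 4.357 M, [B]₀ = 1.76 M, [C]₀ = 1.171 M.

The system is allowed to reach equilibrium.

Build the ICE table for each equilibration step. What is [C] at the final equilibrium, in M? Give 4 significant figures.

Q₀ = 0.02731 vs Keq = 128.9 ⇒ Q<K, forward
Step 1:
                  X         B         C
  init        4.357      1.76     1.171
  Δ          -1.554    -1.554     2.331
  eq          2.803    0.2059     3.502
  solve Keq expr → x = 0.777; check Q = 128.9

[C]_eq = 3.502 M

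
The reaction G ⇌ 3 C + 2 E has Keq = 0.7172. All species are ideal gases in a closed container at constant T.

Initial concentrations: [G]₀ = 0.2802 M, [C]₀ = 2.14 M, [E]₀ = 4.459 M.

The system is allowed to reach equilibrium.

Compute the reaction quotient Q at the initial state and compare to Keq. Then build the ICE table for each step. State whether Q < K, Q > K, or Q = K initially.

Q₀ = 695.4 vs Keq = 0.7172 ⇒ Q>K, reverse
Step 1:
                   G          C          E
  Initial     0.2802       2.14      4.459
  Change      0.5848     -1.754      -1.17
  Equil        0.865     0.3856      3.289
  solve Keq expr → x = -0.5848; check Q = 0.7172

Q₀ = 695.4; Q > K (proceeds reverse)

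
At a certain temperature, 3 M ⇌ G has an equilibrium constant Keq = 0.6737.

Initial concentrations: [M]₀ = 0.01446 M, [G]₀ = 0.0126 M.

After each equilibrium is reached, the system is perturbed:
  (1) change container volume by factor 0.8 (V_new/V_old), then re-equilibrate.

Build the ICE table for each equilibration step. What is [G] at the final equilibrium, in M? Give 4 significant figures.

[G]_eq = 1.8311e-04 M

Q₀ = 4167 vs Keq = 0.6737 ⇒ Q>K, reverse
Step 1:
                  M         G
  I         0.01446    0.0126
  C         0.03752  -0.01251
  E         0.05198 9.4598e-05
  solve Keq expr → x = -0.01251; check Q = 0.6737
Then change container volume by factor 0.8 (V_new/V_old).
Step 2:
                  M         G
  I         0.06497 1.1825e-04
  C       -1.9458e-04 6.4859e-05
  E         0.06478 1.8311e-04
  solve Keq expr → x = 6.4859e-05; check Q = 0.6737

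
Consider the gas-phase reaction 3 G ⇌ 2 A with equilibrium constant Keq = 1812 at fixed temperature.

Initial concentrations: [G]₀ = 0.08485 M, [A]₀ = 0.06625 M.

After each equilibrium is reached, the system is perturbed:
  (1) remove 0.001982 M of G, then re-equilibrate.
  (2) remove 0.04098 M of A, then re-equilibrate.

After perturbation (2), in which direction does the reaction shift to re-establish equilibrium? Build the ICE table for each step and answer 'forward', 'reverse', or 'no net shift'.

Direction: forward

Q₀ = 7.185 vs Keq = 1812 ⇒ Q<K, forward
Step 1:
                    G           A
  I           0.08485     0.06625
  C          -0.06599     0.04399
  E           0.01886      0.1102
  solve Keq expr → x = 0.022; check Q = 1812
Then remove 0.001982 M of G.
Step 2:
                    G           A
  I           0.01688      0.1102
  C          0.001842   -0.001228
  E           0.01872       0.109
  solve Keq expr → x = -6.1390e-04; check Q = 1812
Then remove 0.04098 M of A.
Step 3:
                    G           A
  I           0.01872     0.06804
  C         -0.004637    0.003092
  E           0.01408     0.07113
  solve Keq expr → x = 0.001546; check Q = 1812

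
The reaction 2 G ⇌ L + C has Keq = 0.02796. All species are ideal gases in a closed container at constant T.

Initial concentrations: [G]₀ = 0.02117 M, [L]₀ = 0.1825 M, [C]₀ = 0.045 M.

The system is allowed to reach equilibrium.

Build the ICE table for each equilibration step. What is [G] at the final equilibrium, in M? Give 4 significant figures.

Q₀ = 18.32 vs Keq = 0.02796 ⇒ Q>K, reverse
Step 1:
                  G         L         C
  init      0.02117    0.1825     0.045
  Δ         0.08545  -0.04273  -0.04273
  eq         0.1066    0.1398  0.002274
  solve Keq expr → x = -0.04273; check Q = 0.02796

[G]_eq = 0.1066 M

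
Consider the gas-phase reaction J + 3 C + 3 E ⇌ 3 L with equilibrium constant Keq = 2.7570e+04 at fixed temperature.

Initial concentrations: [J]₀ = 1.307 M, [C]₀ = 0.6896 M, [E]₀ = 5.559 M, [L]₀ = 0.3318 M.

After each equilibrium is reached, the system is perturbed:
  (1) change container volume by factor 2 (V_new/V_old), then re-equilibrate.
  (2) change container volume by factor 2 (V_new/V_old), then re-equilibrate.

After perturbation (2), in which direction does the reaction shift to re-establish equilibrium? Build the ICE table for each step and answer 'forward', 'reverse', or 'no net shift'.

Q₀ = 4.9610e-04 vs Keq = 2.7570e+04 ⇒ Q<K, forward
Step 1:
                    J           C           E           L
  init          1.307      0.6896       5.559      0.3318
  Δ           -0.2276     -0.6829     -0.6829      0.6829
  eq            1.079    0.006715       4.876       1.015
  solve Keq expr → x = 0.2276; check Q = 2.7570e+04
Then change container volume by factor 2 (V_new/V_old).
Step 2:
                    J           C           E           L
  init         0.5397    0.003358       2.438      0.5073
  Δ          0.001665    0.004994    0.004994   -0.004994
  eq           0.5414    0.008352       2.443      0.5023
  solve Keq expr → x = -0.001665; check Q = 2.7570e+04
Then change container volume by factor 2 (V_new/V_old).
Step 3:
                    J           C           E           L
  init         0.2707    0.004176       1.222      0.2512
  Δ          0.002006    0.006019    0.006019   -0.006019
  eq           0.2727     0.01019       1.228      0.2452
  solve Keq expr → x = -0.002006; check Q = 2.7570e+04

Direction: reverse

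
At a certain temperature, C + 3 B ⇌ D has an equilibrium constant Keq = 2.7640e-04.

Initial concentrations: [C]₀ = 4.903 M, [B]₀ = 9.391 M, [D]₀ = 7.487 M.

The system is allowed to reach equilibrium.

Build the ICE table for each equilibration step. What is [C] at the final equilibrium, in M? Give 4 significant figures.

Q₀ = 0.001844 vs Keq = 2.7640e-04 ⇒ Q>K, reverse
Step 1:
                   C          B          D
  I            4.903      9.391      7.487
  C            1.744      5.231     -1.744
  E            6.647      14.62      5.743
  solve Keq expr → x = -1.744; check Q = 2.7640e-04

[C]_eq = 6.647 M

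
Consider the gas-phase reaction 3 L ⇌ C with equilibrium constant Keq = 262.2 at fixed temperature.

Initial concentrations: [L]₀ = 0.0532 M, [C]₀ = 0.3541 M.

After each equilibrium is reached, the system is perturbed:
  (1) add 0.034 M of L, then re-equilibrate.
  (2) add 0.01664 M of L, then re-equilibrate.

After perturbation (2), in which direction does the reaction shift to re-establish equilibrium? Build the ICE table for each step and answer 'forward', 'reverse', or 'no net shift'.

Q₀ = 2352 vs Keq = 262.2 ⇒ Q>K, reverse
Step 1:
                  L         C
  init       0.0532    0.3541
  Δ         0.05538  -0.01846
  eq         0.1086    0.3356
  solve Keq expr → x = -0.01846; check Q = 262.2
Then add 0.034 M of L.
Step 2:
                  L         C
  init       0.1426    0.3356
  Δ        -0.03283   0.01094
  eq         0.1097    0.3466
  solve Keq expr → x = 0.01094; check Q = 262.2
Then add 0.01664 M of L.
Step 3:
                  L         C
  init       0.1264    0.3466
  Δ        -0.01608  0.005359
  eq         0.1103    0.3519
  solve Keq expr → x = 0.005359; check Q = 262.2

Direction: forward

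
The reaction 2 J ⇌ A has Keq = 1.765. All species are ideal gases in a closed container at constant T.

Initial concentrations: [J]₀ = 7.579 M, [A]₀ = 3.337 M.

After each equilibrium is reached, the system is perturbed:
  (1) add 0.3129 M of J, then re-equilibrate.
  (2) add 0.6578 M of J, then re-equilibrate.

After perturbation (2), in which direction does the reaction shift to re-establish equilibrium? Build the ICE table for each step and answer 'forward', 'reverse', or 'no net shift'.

Direction: forward

Q₀ = 0.05809 vs Keq = 1.765 ⇒ Q<K, forward
Step 1:
                  J         A
  I           7.579     3.337
  C          -5.706     2.853
  E           1.873      6.19
  solve Keq expr → x = 2.853; check Q = 1.765
Then add 0.3129 M of J.
Step 2:
                  J         A
  I           2.186      6.19
  C          -0.291    0.1455
  E           1.895     6.336
  solve Keq expr → x = 0.1455; check Q = 1.765
Then add 0.6578 M of J.
Step 3:
                  J         A
  I           2.552     6.336
  C         -0.6125    0.3063
  E            1.94     6.642
  solve Keq expr → x = 0.3063; check Q = 1.765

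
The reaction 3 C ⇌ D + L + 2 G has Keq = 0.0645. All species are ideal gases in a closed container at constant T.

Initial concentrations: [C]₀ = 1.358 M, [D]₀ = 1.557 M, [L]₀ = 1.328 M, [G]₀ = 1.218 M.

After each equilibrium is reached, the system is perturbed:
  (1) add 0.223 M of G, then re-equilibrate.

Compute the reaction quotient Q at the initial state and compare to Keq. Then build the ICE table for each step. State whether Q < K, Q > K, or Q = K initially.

Q₀ = 1.225 vs Keq = 0.0645 ⇒ Q>K, reverse
Step 1:
                   C          D          L          G
  init         1.358      1.557      1.328      1.218
  Δ           0.7975    -0.2658    -0.2658    -0.5317
  eq           2.156      1.291      1.062     0.6863
  solve Keq expr → x = -0.2658; check Q = 0.0645
Then add 0.223 M of G.
Step 2:
                   C          D          L          G
  init         2.156      1.291      1.062     0.9093
  Δ           0.1613   -0.05377   -0.05377    -0.1075
  eq           2.317      1.237      1.008     0.8018
  solve Keq expr → x = -0.05377; check Q = 0.0645

Q₀ = 1.225; Q > K (proceeds reverse)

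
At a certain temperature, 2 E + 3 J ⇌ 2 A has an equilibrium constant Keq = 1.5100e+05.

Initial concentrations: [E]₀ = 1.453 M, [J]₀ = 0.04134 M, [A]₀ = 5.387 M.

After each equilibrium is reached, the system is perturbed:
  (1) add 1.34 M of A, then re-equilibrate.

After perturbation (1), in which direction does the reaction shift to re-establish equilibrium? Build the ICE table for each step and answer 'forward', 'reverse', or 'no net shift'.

Q₀ = 1.9456e+05 vs Keq = 1.5100e+05 ⇒ Q>K, reverse
Step 1:
                   E          J          A
  I            1.453    0.04134      5.387
  C         0.002388   0.003582  -0.002388
  E            1.455    0.04492      5.385
  solve Keq expr → x = -0.001194; check Q = 1.5100e+05
Then add 1.34 M of A.
Step 2:
                   E          J          A
  I            1.455    0.04492      6.725
  C         0.004692   0.007038  -0.004692
  E             1.46    0.05196       6.72
  solve Keq expr → x = -0.002346; check Q = 1.5100e+05

Direction: reverse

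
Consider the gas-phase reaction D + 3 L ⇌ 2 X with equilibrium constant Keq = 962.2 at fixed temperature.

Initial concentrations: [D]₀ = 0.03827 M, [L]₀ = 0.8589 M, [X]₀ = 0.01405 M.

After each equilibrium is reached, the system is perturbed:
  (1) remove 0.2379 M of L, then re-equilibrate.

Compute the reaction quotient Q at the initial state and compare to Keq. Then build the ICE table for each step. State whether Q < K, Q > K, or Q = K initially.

Q₀ = 0.008141 vs Keq = 962.2 ⇒ Q<K, forward
Step 1:
                   D          L          X
  Initial    0.03827     0.8589    0.01405
  Change    -0.03825    -0.1147     0.0765
  Equil   2.0678e-05     0.7442    0.09055
  solve Keq expr → x = 0.03825; check Q = 962.2
Then remove 0.2379 M of L.
Step 2:
                   D          L          X
  Initial 2.0678e-05     0.5063    0.09055
  Change  4.4814e-05 1.3444e-04 -8.9629e-05
  Equil   6.5493e-05     0.5064    0.09046
  solve Keq expr → x = -4.4814e-05; check Q = 962.2

Q₀ = 0.008141; Q < K (proceeds forward)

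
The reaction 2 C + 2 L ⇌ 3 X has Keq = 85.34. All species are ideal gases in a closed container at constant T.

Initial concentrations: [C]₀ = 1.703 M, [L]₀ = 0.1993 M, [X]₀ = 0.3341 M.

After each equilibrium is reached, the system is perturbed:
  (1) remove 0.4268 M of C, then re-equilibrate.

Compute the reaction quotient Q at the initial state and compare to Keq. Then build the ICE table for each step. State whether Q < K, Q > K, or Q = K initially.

Q₀ = 0.3237 vs Keq = 85.34 ⇒ Q<K, forward
Step 1:
                  C         L         X
  init        1.703    0.1993    0.3341
  Δ         -0.1677   -0.1677    0.2515
  eq          1.535    0.0316    0.5856
  solve Keq expr → x = 0.08385; check Q = 85.34
Then remove 0.4268 M of C.
Step 2:
                  C         L         X
  init        1.109    0.0316    0.5856
  Δ          0.0101    0.0101  -0.01515
  eq          1.119    0.0417    0.5705
  solve Keq expr → x = -0.00505; check Q = 85.34

Q₀ = 0.3237; Q < K (proceeds forward)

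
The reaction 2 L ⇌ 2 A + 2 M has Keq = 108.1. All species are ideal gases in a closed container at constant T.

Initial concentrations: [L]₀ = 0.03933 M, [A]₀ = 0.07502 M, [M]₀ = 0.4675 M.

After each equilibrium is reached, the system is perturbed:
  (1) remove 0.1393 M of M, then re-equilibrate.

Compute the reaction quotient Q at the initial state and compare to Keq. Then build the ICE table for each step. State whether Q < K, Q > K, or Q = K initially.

Q₀ = 0.7952 vs Keq = 108.1 ⇒ Q<K, forward
Step 1:
                   L          A          M
  Initial    0.03933    0.07502     0.4675
  Change    -0.03407    0.03407    0.03407
  Equil     0.005262     0.1091     0.5016
  solve Keq expr → x = 0.01703; check Q = 108.1
Then remove 0.1393 M of M.
Step 2:
                   L          A          M
  Initial   0.005262     0.1091     0.3623
  Change   -0.001398   0.001398   0.001398
  Equil     0.003865     0.1105     0.3637
  solve Keq expr → x = 6.9899e-04; check Q = 108.1

Q₀ = 0.7952; Q < K (proceeds forward)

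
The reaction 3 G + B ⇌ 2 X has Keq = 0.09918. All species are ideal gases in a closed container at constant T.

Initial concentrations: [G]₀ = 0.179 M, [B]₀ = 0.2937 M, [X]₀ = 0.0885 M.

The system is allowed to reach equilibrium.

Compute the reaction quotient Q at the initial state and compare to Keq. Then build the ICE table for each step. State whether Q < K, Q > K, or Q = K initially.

Q₀ = 4.65 vs Keq = 0.09918 ⇒ Q>K, reverse
Step 1:
                   G          B          X
  Initial      0.179     0.2937     0.0885
  Change     0.09427    0.03142   -0.06285
  Equil       0.2733     0.3251    0.02565
  solve Keq expr → x = -0.03142; check Q = 0.09918

Q₀ = 4.65; Q > K (proceeds reverse)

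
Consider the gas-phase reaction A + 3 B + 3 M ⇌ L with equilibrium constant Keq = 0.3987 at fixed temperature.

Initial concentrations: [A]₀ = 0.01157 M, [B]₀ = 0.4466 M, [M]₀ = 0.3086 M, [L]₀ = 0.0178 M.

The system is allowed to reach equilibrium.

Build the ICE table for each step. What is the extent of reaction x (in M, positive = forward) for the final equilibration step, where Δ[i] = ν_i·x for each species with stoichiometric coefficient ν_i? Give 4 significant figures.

Q₀ = 587.7 vs Keq = 0.3987 ⇒ Q>K, reverse
Step 1:
                  A         B         M         L
  Initial   0.01157    0.4466    0.3086    0.0178
  Change    0.01773   0.05319   0.05319  -0.01773
  Equil      0.0293    0.4998    0.3618 6.9068e-05
  solve Keq expr → x = -0.01773; check Q = 0.3987

x = -0.01773 M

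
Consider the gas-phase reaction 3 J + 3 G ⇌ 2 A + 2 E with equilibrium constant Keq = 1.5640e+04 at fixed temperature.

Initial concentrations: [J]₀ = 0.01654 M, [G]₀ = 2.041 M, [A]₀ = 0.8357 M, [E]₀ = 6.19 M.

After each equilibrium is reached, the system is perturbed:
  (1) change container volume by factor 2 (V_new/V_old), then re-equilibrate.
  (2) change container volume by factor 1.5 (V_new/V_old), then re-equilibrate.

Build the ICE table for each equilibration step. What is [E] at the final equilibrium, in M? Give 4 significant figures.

[E]_eq = 2.043 M

Q₀ = 6.9558e+05 vs Keq = 1.5640e+04 ⇒ Q>K, reverse
Step 1:
                  J         G         A         E
  Initial   0.01654     2.041    0.8357      6.19
  Change    0.03957   0.03957  -0.02638  -0.02638
  Equil     0.05611     2.081    0.8093     6.164
  solve Keq expr → x = -0.01319; check Q = 1.5640e+04
Then change container volume by factor 2 (V_new/V_old).
Step 2:
                  J         G         A         E
  Initial   0.02806      1.04    0.4047     3.082
  Change    0.01502   0.01502  -0.01002  -0.01002
  Equil     0.04308     1.055    0.3946     3.072
  solve Keq expr → x = -0.005008; check Q = 1.5640e+04
Then change container volume by factor 1.5 (V_new/V_old).
Step 3:
                  J         G         A         E
  Initial   0.02872    0.7035    0.2631     2.048
  Change   0.007931  0.007931 -0.005287 -0.005287
  Equil     0.03665    0.7115    0.2578     2.043
  solve Keq expr → x = -0.002644; check Q = 1.5640e+04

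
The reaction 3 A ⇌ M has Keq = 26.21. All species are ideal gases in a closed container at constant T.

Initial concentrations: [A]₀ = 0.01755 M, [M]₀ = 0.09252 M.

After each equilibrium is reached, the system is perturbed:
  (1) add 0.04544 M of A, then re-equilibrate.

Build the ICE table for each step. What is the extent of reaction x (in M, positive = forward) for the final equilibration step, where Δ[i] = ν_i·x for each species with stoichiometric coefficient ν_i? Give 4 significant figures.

x = 0.01221 M

Q₀ = 1.7116e+04 vs Keq = 26.21 ⇒ Q>K, reverse
Step 1:
                   A          M
  init       0.01755    0.09252
  Δ           0.1109   -0.03697
  eq          0.1285    0.05555
  solve Keq expr → x = -0.03697; check Q = 26.21
Then add 0.04544 M of A.
Step 2:
                   A          M
  init        0.1739    0.05555
  Δ         -0.03664    0.01221
  eq          0.1373    0.06777
  solve Keq expr → x = 0.01221; check Q = 26.21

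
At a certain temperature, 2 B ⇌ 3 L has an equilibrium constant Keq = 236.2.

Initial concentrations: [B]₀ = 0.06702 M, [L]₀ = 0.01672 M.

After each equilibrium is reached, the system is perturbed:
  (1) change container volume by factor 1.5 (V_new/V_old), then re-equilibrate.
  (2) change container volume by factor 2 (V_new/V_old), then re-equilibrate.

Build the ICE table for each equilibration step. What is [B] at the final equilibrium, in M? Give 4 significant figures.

[B]_eq = 4.8867e-04 M

Q₀ = 0.001041 vs Keq = 236.2 ⇒ Q<K, forward
Step 1:
                    B           L
  I           0.06702     0.01672
  C          -0.06453      0.0968
  E          0.002489      0.1135
  solve Keq expr → x = 0.03227; check Q = 236.2
Then change container volume by factor 1.5 (V_new/V_old).
Step 2:
                    B           L
  I          0.001659     0.07568
  C       -2.9264e-04  4.3896e-04
  E          0.001366     0.07612
  solve Keq expr → x = 1.4632e-04; check Q = 236.2
Then change container volume by factor 2 (V_new/V_old).
Step 3:
                    B           L
  I        6.8321e-04     0.03806
  C       -1.9454e-04  2.9181e-04
  E        4.8867e-04     0.03835
  solve Keq expr → x = 9.7270e-05; check Q = 236.2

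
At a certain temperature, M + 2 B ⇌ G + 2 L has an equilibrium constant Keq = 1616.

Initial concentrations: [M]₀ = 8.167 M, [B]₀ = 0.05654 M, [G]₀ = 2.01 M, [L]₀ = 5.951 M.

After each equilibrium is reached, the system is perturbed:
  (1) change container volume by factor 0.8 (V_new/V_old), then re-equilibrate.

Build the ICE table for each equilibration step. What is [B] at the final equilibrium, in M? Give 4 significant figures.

Q₀ = 2726 vs Keq = 1616 ⇒ Q>K, reverse
Step 1:
                   M          B          G          L
  init         8.167    0.05654       2.01      5.951
  Δ         0.008255    0.01651  -0.008255   -0.01651
  eq           8.175    0.07305      2.002      5.934
  solve Keq expr → x = -0.008255; check Q = 1616
Then change container volume by factor 0.8 (V_new/V_old).
Step 2:
                   M          B          G          L
  init         10.22    0.09131      2.502      7.418
  Δ                0          0          0          0
  eq           10.22    0.09131      2.502      7.418
  solve Keq expr → x = 0; check Q = 1616

[B]_eq = 0.09131 M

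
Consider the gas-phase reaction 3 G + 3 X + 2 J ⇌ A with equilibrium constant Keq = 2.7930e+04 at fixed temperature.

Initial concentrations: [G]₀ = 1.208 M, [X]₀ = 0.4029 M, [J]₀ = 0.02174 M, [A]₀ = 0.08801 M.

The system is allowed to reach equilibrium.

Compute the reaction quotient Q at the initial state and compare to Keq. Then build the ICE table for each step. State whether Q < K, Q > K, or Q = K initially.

Q₀ = 1615; Q < K (proceeds forward)

Q₀ = 1615 vs Keq = 2.7930e+04 ⇒ Q<K, forward
Step 1:
                   G          X          J          A
  Initial      1.208     0.4029    0.02174    0.08801
  Change    -0.02339   -0.02339    -0.0156   0.007798
  Equil        1.185     0.3795   0.006144    0.09581
  solve Keq expr → x = 0.007798; check Q = 2.7930e+04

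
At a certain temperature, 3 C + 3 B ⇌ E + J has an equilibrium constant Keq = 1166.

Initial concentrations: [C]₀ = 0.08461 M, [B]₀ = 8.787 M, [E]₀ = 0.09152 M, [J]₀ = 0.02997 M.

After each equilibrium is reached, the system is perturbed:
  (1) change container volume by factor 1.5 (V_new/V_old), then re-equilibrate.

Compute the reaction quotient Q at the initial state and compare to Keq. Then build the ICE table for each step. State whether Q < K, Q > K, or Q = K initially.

Q₀ = 0.006674; Q < K (proceeds forward)

Q₀ = 0.006674 vs Keq = 1166 ⇒ Q<K, forward
Step 1:
                    C           B           E           J
  init        0.08461       8.787     0.09152     0.02997
  Δ          -0.08254    -0.08254     0.02751     0.02751
  eq         0.002072       8.704       0.119     0.05748
  solve Keq expr → x = 0.02751; check Q = 1166
Then change container volume by factor 1.5 (V_new/V_old).
Step 2:
                    C           B           E           J
  init       0.001381       5.803     0.07936     0.03832
  Δ        9.8019e-04  9.8019e-04 -3.2673e-04 -3.2673e-04
  eq         0.002362       5.804     0.07903       0.038
  solve Keq expr → x = -3.2673e-04; check Q = 1166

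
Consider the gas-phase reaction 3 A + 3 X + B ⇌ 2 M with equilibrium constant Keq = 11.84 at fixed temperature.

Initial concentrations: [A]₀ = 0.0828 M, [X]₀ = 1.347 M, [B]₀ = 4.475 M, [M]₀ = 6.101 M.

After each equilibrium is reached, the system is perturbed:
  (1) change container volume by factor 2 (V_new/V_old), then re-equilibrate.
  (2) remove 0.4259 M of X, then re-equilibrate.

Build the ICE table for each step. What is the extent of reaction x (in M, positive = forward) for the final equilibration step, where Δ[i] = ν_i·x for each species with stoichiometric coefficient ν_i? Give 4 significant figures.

x = -0.04901 M

Q₀ = 5995 vs Keq = 11.84 ⇒ Q>K, reverse
Step 1:
                   A          X          B          M
  init        0.0828      1.347      4.475      6.101
  Δ           0.4047     0.4047     0.1349    -0.2698
  eq          0.4875      1.752       4.61      5.831
  solve Keq expr → x = -0.1349; check Q = 11.84
Then change container volume by factor 2 (V_new/V_old).
Step 2:
                   A          X          B          M
  init        0.2438     0.8759      2.305      2.916
  Δ           0.2989     0.2989    0.09964    -0.1993
  eq          0.5427      1.175      2.405      2.716
  solve Keq expr → x = -0.09964; check Q = 11.84
Then remove 0.4259 M of X.
Step 3:
                   A          X          B          M
  init        0.5427     0.7489      2.405      2.716
  Δ            0.147      0.147    0.04901   -0.09802
  eq          0.6897     0.8959      2.454      2.618
  solve Keq expr → x = -0.04901; check Q = 11.84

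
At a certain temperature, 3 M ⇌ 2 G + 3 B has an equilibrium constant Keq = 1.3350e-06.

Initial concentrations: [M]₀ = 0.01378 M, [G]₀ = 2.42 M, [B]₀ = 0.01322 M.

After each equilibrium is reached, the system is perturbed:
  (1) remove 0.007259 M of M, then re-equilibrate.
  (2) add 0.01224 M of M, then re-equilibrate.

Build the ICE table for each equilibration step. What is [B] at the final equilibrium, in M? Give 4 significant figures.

Q₀ = 5.171 vs Keq = 1.3350e-06 ⇒ Q>K, reverse
Step 1:
                   M          G          B
  Initial    0.01378       2.42    0.01322
  Change     0.01306  -0.008704   -0.01306
  Equil      0.02684      2.411 1.6433e-04
  solve Keq expr → x = -0.004352; check Q = 1.3350e-06
Then remove 0.007259 M of M.
Step 2:
                   M          G          B
  Initial    0.01958      2.411 1.6433e-04
  Change  4.4178e-05 -2.9452e-05 -4.4178e-05
  Equil      0.01962      2.411 1.2015e-04
  solve Keq expr → x = -1.4726e-05; check Q = 1.3350e-06
Then add 0.01224 M of M.
Step 3:
                   M          G          B
  Initial    0.03186      2.411 1.2015e-04
  Change  -7.4492e-05 4.9662e-05 7.4492e-05
  Equil      0.03179      2.411 1.9464e-04
  solve Keq expr → x = 2.4831e-05; check Q = 1.3350e-06

[B]_eq = 1.9464e-04 M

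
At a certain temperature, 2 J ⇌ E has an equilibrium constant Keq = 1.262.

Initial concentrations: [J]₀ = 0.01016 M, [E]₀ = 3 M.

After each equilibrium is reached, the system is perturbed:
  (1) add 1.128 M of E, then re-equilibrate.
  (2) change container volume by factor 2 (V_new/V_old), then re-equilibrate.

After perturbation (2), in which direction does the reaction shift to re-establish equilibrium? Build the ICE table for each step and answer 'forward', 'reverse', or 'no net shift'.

Q₀ = 2.9063e+04 vs Keq = 1.262 ⇒ Q>K, reverse
Step 1:
                  J         E
  Initial   0.01016         3
  Change      1.348   -0.6738
  Equil       1.358     2.326
  solve Keq expr → x = -0.6738; check Q = 1.262
Then add 1.128 M of E.
Step 2:
                  J         E
  Initial     1.358     3.454
  Change     0.2647   -0.1324
  Equil       1.622     3.322
  solve Keq expr → x = -0.1324; check Q = 1.262
Then change container volume by factor 2 (V_new/V_old).
Step 3:
                  J         E
  Initial    0.8112     1.661
  Change     0.2856   -0.1428
  Equil       1.097     1.518
  solve Keq expr → x = -0.1428; check Q = 1.262

Direction: reverse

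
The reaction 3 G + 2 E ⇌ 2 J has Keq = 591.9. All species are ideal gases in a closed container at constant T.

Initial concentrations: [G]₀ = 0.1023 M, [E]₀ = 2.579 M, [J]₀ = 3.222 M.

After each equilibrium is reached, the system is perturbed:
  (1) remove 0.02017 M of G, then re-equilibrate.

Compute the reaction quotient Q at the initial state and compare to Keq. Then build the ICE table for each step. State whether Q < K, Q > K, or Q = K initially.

Q₀ = 1458; Q > K (proceeds reverse)

Q₀ = 1458 vs Keq = 591.9 ⇒ Q>K, reverse
Step 1:
                   G          E          J
  init        0.1023      2.579      3.222
  Δ          0.03439    0.02293   -0.02293
  eq          0.1367      2.602      3.199
  solve Keq expr → x = -0.01146; check Q = 591.9
Then remove 0.02017 M of G.
Step 2:
                   G          E          J
  init        0.1165      2.602      3.199
  Δ          0.01935     0.0129    -0.0129
  eq          0.1359      2.615      3.186
  solve Keq expr → x = -0.006451; check Q = 591.9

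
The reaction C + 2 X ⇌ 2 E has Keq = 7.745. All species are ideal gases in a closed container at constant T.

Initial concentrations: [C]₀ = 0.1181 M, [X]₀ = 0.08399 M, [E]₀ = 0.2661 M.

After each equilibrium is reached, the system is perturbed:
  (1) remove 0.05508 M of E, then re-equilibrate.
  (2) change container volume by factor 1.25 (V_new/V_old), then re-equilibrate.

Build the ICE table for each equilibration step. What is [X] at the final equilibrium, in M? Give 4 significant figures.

Q₀ = 84.99 vs Keq = 7.745 ⇒ Q>K, reverse
Step 1:
                   C          X          E
  Initial     0.1181    0.08399     0.2661
  Change     0.04097    0.08193   -0.08193
  Equil       0.1591     0.1659     0.1842
  solve Keq expr → x = -0.04097; check Q = 7.745
Then remove 0.05508 M of E.
Step 2:
                   C          X          E
  Initial     0.1591     0.1659     0.1291
  Change    -0.01165    -0.0233     0.0233
  Equil       0.1474     0.1426     0.1524
  solve Keq expr → x = 0.01165; check Q = 7.745
Then change container volume by factor 1.25 (V_new/V_old).
Step 3:
                   C          X          E
  Initial     0.1179     0.1141     0.1219
  Change    0.002929   0.005858  -0.005858
  Equil       0.1209       0.12     0.1161
  solve Keq expr → x = -0.002929; check Q = 7.745

[X]_eq = 0.12 M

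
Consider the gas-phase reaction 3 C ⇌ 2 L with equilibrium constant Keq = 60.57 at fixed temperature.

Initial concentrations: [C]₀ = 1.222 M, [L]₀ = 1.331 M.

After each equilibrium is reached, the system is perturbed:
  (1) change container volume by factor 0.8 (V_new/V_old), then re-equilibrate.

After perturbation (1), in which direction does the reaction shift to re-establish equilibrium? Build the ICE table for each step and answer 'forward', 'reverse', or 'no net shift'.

Direction: forward

Q₀ = 0.9708 vs Keq = 60.57 ⇒ Q<K, forward
Step 1:
                    C           L
  Initial       1.222       1.331
  Change      -0.8332      0.5555
  Equil        0.3888       1.886
  solve Keq expr → x = 0.2777; check Q = 60.57
Then change container volume by factor 0.8 (V_new/V_old).
Step 2:
                    C           L
  Initial       0.486       2.358
  Change     -0.03211     0.02141
  Equil        0.4538        2.38
  solve Keq expr → x = 0.0107; check Q = 60.57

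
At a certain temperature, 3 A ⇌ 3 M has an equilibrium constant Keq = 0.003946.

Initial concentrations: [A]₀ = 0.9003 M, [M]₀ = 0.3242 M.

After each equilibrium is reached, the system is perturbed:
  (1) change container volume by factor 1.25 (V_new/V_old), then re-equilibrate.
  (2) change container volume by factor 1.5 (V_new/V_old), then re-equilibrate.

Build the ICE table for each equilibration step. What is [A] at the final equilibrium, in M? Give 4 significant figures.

[A]_eq = 0.5639 M

Q₀ = 0.0467 vs Keq = 0.003946 ⇒ Q>K, reverse
Step 1:
                   A          M
  Initial     0.9003     0.3242
  Change      0.1571    -0.1571
  Equil        1.057     0.1671
  solve Keq expr → x = -0.05237; check Q = 0.003946
Then change container volume by factor 1.25 (V_new/V_old).
Step 2:
                   A          M
  Initial     0.8459     0.1337
  Change           0          0
  Equil       0.8459     0.1337
  solve Keq expr → x = 0; check Q = 0.003946
Then change container volume by factor 1.5 (V_new/V_old).
Step 3:
                   A          M
  Initial     0.5639    0.08912
  Change           0          0
  Equil       0.5639    0.08912
  solve Keq expr → x = 0; check Q = 0.003946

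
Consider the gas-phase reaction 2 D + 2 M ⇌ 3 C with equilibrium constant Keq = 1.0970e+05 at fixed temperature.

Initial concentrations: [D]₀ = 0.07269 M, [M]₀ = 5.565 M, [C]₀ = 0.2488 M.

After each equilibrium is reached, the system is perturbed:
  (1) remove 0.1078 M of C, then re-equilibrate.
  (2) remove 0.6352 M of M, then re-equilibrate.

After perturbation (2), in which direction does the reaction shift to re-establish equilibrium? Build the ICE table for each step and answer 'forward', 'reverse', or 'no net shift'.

Direction: reverse

Q₀ = 0.09412 vs Keq = 1.0970e+05 ⇒ Q<K, forward
Step 1:
                    D           M           C
  Initial     0.07269       5.565      0.2488
  Change     -0.07257    -0.07257      0.1089
  Equil    1.1758e-04       5.492      0.3577
  solve Keq expr → x = 0.03629; check Q = 1.0970e+05
Then remove 0.1078 M of C.
Step 2:
                    D           M           C
  Initial  1.1758e-04       5.492      0.2499
  Change  -4.8894e-05 -4.8894e-05  7.3342e-05
  Equil    6.8686e-05       5.492      0.2499
  solve Keq expr → x = 2.4447e-05; check Q = 1.0970e+05
Then remove 0.6352 M of M.
Step 3:
                    D           M           C
  Initial  6.8686e-05       4.857      0.2499
  Change   8.9760e-06  8.9760e-06 -1.3464e-05
  Equil    7.7662e-05       4.857      0.2499
  solve Keq expr → x = -4.4880e-06; check Q = 1.0970e+05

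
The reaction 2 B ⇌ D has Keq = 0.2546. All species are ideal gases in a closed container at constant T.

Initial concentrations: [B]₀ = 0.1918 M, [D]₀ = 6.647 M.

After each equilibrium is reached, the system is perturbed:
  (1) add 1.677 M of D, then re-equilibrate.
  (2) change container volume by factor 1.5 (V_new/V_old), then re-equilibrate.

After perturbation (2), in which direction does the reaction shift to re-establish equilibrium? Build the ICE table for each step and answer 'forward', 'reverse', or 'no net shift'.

Direction: reverse

Q₀ = 180.7 vs Keq = 0.2546 ⇒ Q>K, reverse
Step 1:
                    B           D
  init         0.1918       6.647
  Δ             4.065      -2.033
  eq            4.257       4.614
  solve Keq expr → x = -2.033; check Q = 0.2546
Then add 1.677 M of D.
Step 2:
                    B           D
  init          4.257       6.291
  Δ            0.5948     -0.2974
  eq            4.852       5.994
  solve Keq expr → x = -0.2974; check Q = 0.2546
Then change container volume by factor 1.5 (V_new/V_old).
Step 3:
                    B           D
  init          3.235       3.996
  Δ            0.5804     -0.2902
  eq            3.815       3.706
  solve Keq expr → x = -0.2902; check Q = 0.2546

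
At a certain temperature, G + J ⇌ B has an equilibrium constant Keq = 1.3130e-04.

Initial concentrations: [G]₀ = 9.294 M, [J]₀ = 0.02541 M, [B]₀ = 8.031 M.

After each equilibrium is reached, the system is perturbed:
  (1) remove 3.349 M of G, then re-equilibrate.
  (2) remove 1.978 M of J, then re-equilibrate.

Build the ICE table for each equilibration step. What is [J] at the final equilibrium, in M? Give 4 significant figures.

[J]_eq = 6.067 M

Q₀ = 34.01 vs Keq = 1.3130e-04 ⇒ Q>K, reverse
Step 1:
                  G         J         B
  Initial     9.294   0.02541     8.031
  Change      8.013     8.013    -8.013
  Equil       17.31     8.038   0.01827
  solve Keq expr → x = -8.013; check Q = 1.3130e-04
Then remove 3.349 M of G.
Step 2:
                  G         J         B
  Initial     13.96     8.038   0.01827
  Change   0.003524  0.003524 -0.003524
  Equil       13.96     8.042   0.01474
  solve Keq expr → x = -0.003524; check Q = 1.3130e-04
Then remove 1.978 M of J.
Step 3:
                  G         J         B
  Initial     13.96     6.064   0.01474
  Change   0.003616  0.003616 -0.003616
  Equil       13.96     6.067   0.01112
  solve Keq expr → x = -0.003616; check Q = 1.3130e-04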